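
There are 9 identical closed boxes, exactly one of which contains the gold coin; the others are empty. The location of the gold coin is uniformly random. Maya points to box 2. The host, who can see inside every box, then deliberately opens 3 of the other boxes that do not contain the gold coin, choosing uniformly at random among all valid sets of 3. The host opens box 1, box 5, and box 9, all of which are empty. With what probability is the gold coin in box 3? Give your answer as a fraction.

8/45

Condition on the true location of the gold coin.
If it is in any of boxes 1, 5, and 9 (prior 1/9 each): that box was opened and seen not to hold the prize — ruled out; weight (1/9)·0 = 0 each.
If it is in box 2 (prior 1/9): the host has 56 equally likely choices, so probability 1/56; weight (1/9)·(1/56) = 1/504.
If it is in any of boxes 3, 4, 6, 7, and 8 (prior 1/9 each): the host has 35 equally likely choices, so probability 1/35; weight (1/9)·(1/35) = 1/315 each.
The weights sum to 1/56.
So P(the gold coin in box 3 | the host opened box 1, box 5, and box 9) = (1/315) / (1/56) = 8/45.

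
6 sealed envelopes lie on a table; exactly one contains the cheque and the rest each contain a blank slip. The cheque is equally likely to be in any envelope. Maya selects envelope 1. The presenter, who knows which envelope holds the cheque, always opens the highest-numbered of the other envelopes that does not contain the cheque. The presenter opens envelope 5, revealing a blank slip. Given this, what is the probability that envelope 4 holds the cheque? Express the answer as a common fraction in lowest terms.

0

Condition on the true location of the cheque.
If it is in any of envelopes 1, 2, 3, and 4 (prior 1/6 each): the presenter would have opened envelope 6 instead, probability 0; weight (1/6)·0 = 0 each.
If it is in envelope 5 (prior 1/6): the presenter opened envelope 5, so this case is ruled out; weight (1/6)·0 = 0.
If it is in envelope 6 (prior 1/6): envelope 5 is the highest-numbered option available, probability 1; weight (1/6)·1 = 1/6.
The weights sum to 1/6.
So P(the cheque in envelope 4 | the presenter opened envelope 5) = 0 / (1/6) = 0.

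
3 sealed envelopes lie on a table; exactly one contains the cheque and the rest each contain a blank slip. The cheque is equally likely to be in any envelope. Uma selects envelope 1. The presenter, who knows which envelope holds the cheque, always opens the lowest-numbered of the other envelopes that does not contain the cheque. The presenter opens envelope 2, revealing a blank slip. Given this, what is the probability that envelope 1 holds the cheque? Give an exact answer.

Consider each possible location of the cheque in turn.
If it is in either of envelopes 1 and 3 (prior 1/3 each): envelope 2 is the lowest-numbered option available, probability 1; weight (1/3)·1 = 1/3 each.
If it is in envelope 2 (prior 1/3): the presenter opened envelope 2, so this case is ruled out; weight (1/3)·0 = 0.
The weights sum to 2/3.
So P(the cheque in envelope 1 | the presenter opened envelope 2) = (1/3) / (2/3) = 1/2.

1/2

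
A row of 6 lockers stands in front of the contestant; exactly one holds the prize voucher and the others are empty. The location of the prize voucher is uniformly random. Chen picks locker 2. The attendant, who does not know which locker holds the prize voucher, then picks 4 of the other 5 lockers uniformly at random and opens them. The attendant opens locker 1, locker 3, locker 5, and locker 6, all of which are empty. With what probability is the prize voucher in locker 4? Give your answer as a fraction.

1/2

Consider each possible location of the prize voucher in turn.
If it is in any of lockers 1, 3, 5, and 6 (prior 1/6 each): that locker was opened and seen not to hold the prize — ruled out; weight (1/6)·0 = 0 each.
If it is in either of lockers 2 and 4 (prior 1/6 each): the attendant picks exactly this set with probability 1/5 regardless, and none is the prize; weight (1/6)·(1/5) = 1/30 each.
The weights sum to 1/15.
So P(the prize voucher in locker 4 | the attendant opened locker 1, locker 3, locker 5, and locker 6) = (1/30) / (1/15) = 1/2.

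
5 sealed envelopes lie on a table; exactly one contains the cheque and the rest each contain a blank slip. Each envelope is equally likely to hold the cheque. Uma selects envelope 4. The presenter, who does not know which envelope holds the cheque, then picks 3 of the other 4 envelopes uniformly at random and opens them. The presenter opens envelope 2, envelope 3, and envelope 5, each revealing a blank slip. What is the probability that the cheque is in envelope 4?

Apply Bayes' rule, conditioning on where the cheque actually is.
If it is in either of envelopes 1 and 4 (prior 1/5 each): the presenter picks exactly this set with probability 1/4 regardless, and none is the prize; weight (1/5)·(1/4) = 1/20 each.
If it is in any of envelopes 2, 3, and 5 (prior 1/5 each): that envelope was opened and seen not to hold the prize — ruled out; weight (1/5)·0 = 0 each.
The weights sum to 1/10.
So P(the cheque in envelope 4 | the presenter opened envelope 2, envelope 3, and envelope 5) = (1/20) / (1/10) = 1/2.

1/2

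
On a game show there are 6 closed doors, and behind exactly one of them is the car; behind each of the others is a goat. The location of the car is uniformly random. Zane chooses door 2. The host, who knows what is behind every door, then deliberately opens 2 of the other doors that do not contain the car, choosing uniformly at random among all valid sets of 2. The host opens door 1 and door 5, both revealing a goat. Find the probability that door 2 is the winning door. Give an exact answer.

1/6

Apply Bayes' rule, conditioning on where the car actually is.
If it is behind either of doors 1 and 5 (prior 1/6 each): that door was opened and seen not to hold the prize — ruled out; weight (1/6)·0 = 0 each.
If it is behind door 2 (prior 1/6): the host has 10 equally likely choices, so probability 1/10; weight (1/6)·(1/10) = 1/60.
If it is behind any of doors 3, 4, and 6 (prior 1/6 each): the host has 6 equally likely choices, so probability 1/6; weight (1/6)·(1/6) = 1/36 each.
The weights sum to 1/10.
So P(the car behind door 2 | the host opened door 1 and door 5) = (1/60) / (1/10) = 1/6.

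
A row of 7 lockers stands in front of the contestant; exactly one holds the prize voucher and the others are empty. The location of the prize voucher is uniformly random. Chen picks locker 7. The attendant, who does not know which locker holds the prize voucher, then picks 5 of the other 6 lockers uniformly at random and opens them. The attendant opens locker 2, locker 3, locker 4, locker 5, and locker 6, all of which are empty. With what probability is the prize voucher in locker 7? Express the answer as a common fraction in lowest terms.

1/2

Condition on the true location of the prize voucher.
If it is in either of lockers 1 and 7 (prior 1/7 each): the attendant picks exactly this set with probability 1/6 regardless, and none is the prize; weight (1/7)·(1/6) = 1/42 each.
If it is in any of lockers 2, 3, 4, 5, and 6 (prior 1/7 each): that locker was opened and seen not to hold the prize — ruled out; weight (1/7)·0 = 0 each.
The weights sum to 1/21.
So P(the prize voucher in locker 7 | the attendant opened locker 2, locker 3, locker 4, locker 5, and locker 6) = (1/42) / (1/21) = 1/2.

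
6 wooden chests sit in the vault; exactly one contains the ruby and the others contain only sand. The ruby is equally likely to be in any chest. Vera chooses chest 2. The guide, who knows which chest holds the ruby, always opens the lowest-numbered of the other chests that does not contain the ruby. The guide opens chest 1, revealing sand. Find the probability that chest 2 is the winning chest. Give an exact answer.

Consider each possible location of the ruby in turn.
If it is in chest 1 (prior 1/6): the guide opened chest 1, so this case is ruled out; weight (1/6)·0 = 0.
If it is in any of chests 2, 3, 4, 5, and 6 (prior 1/6 each): chest 1 is the lowest-numbered option available, probability 1; weight (1/6)·1 = 1/6 each.
The weights sum to 5/6.
So P(the ruby in chest 2 | the guide opened chest 1) = (1/6) / (5/6) = 1/5.

1/5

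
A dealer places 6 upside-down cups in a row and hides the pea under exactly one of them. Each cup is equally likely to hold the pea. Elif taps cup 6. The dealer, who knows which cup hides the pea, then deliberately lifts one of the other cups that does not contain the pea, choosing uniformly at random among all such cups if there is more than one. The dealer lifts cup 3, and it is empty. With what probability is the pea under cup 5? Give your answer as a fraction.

5/24

Condition on the true location of the pea.
If it is under any of cups 1, 2, 4, and 5 (prior 1/6 each): the dealer has 4 equally likely choices, so probability 1/4; weight (1/6)·(1/4) = 1/24 each.
If it is under cup 3 (prior 1/6): the dealer opened cup 3, so this case is ruled out; weight (1/6)·0 = 0.
If it is under cup 6 (prior 1/6): the dealer has 5 equally likely choices, so probability 1/5; weight (1/6)·(1/5) = 1/30.
The weights sum to 1/5.
So P(the pea under cup 5 | the dealer opened cup 3) = (1/24) / (1/5) = 5/24.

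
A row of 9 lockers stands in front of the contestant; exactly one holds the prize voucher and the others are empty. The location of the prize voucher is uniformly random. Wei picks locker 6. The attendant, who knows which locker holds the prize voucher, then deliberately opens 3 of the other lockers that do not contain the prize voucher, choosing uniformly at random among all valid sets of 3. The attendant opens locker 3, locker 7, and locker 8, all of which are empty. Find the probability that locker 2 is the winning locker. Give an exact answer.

Consider each possible location of the prize voucher in turn.
If it is in any of lockers 1, 2, 4, 5, and 9 (prior 1/9 each): the attendant has 35 equally likely choices, so probability 1/35; weight (1/9)·(1/35) = 1/315 each.
If it is in any of lockers 3, 7, and 8 (prior 1/9 each): that locker was opened and seen not to hold the prize — ruled out; weight (1/9)·0 = 0 each.
If it is in locker 6 (prior 1/9): the attendant has 56 equally likely choices, so probability 1/56; weight (1/9)·(1/56) = 1/504.
The weights sum to 1/56.
So P(the prize voucher in locker 2 | the attendant opened locker 3, locker 7, and locker 8) = (1/315) / (1/56) = 8/45.

8/45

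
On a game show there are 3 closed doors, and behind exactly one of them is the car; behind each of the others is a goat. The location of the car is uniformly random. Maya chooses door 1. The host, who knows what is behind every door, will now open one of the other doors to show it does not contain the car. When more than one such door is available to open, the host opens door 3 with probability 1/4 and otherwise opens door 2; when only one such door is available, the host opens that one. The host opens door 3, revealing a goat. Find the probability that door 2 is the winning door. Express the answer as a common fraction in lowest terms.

Condition on the true location of the car.
If it is behind door 1 (prior 1/3): door 3 is available, opened with probability 1/4; weight (1/3)·(1/4) = 1/12.
If it is behind door 2 (prior 1/3): only door 3 is available, probability 1; weight (1/3)·1 = 1/3.
If it is behind door 3 (prior 1/3): the host opened door 3, so this case is ruled out; weight (1/3)·0 = 0.
The weights sum to 5/12.
So P(the car behind door 2 | the host opened door 3) = (1/3) / (5/12) = 4/5.

4/5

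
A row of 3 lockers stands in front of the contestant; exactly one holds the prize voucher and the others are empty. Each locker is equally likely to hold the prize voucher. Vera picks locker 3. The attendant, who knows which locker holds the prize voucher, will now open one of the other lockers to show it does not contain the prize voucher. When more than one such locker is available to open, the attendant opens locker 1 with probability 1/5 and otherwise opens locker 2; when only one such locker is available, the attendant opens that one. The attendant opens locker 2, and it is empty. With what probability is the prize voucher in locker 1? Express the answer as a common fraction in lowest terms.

Condition on the true location of the prize voucher.
If it is in locker 1 (prior 1/3): only locker 2 is available, probability 1; weight (1/3)·1 = 1/3.
If it is in locker 2 (prior 1/3): the attendant opened locker 2, so this case is ruled out; weight (1/3)·0 = 0.
If it is in locker 3 (prior 1/3): locker 1 is available but not opened, probability 4/5; weight (1/3)·(4/5) = 4/15.
The weights sum to 3/5.
So P(the prize voucher in locker 1 | the attendant opened locker 2) = (1/3) / (3/5) = 5/9.

5/9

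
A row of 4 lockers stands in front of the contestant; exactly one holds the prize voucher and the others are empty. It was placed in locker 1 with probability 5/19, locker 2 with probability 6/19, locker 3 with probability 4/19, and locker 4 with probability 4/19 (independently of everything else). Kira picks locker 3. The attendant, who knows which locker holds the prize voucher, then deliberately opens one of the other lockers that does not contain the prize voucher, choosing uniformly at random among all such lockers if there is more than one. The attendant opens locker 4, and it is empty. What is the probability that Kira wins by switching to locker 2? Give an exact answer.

18/41

Consider each possible location of the prize voucher in turn.
If it is in locker 1 (prior 5/19): the attendant has 2 equally likely choices, so probability 1/2; weight (5/19)·(1/2) = 5/38.
If it is in locker 2 (prior 6/19): the attendant has 2 equally likely choices, so probability 1/2; weight (6/19)·(1/2) = 3/19.
If it is in locker 3 (prior 4/19): the attendant has 3 equally likely choices, so probability 1/3; weight (4/19)·(1/3) = 4/57.
If it is in locker 4 (prior 4/19): the attendant opened locker 4, so this case is ruled out; weight (4/19)·0 = 0.
The weights sum to 41/114.
So P(the prize voucher in locker 2 | the attendant opened locker 4) = (3/19) / (41/114) = 18/41.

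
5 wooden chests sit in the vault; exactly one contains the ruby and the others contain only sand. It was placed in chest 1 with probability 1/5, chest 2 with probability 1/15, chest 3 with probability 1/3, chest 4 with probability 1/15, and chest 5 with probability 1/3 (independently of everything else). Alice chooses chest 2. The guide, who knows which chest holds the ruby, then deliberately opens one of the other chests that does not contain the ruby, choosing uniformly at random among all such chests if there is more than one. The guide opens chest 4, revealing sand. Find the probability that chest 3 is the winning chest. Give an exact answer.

Condition on the true location of the ruby.
If it is in chest 1 (prior 1/5): the guide has 3 equally likely choices, so probability 1/3; weight (1/5)·(1/3) = 1/15.
If it is in chest 2 (prior 1/15): the guide has 4 equally likely choices, so probability 1/4; weight (1/15)·(1/4) = 1/60.
If it is in either of chests 3 and 5 (prior 1/3 each): the guide has 3 equally likely choices, so probability 1/3; weight (1/3)·(1/3) = 1/9 each.
If it is in chest 4 (prior 1/15): the guide opened chest 4, so this case is ruled out; weight (1/15)·0 = 0.
The weights sum to 11/36.
So P(the ruby in chest 3 | the guide opened chest 4) = (1/9) / (11/36) = 4/11.

4/11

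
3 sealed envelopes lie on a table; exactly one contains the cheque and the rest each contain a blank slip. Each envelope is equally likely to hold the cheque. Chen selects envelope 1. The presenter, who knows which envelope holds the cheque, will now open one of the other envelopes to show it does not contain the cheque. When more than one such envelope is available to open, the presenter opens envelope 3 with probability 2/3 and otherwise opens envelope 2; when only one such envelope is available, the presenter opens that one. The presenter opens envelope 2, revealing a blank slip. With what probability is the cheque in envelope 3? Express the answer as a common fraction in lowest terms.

3/4

Condition on the true location of the cheque.
If it is in envelope 1 (prior 1/3): envelope 3 is available but not opened, probability 1/3; weight (1/3)·(1/3) = 1/9.
If it is in envelope 2 (prior 1/3): the presenter opened envelope 2, so this case is ruled out; weight (1/3)·0 = 0.
If it is in envelope 3 (prior 1/3): only envelope 2 is available, probability 1; weight (1/3)·1 = 1/3.
The weights sum to 4/9.
So P(the cheque in envelope 3 | the presenter opened envelope 2) = (1/3) / (4/9) = 3/4.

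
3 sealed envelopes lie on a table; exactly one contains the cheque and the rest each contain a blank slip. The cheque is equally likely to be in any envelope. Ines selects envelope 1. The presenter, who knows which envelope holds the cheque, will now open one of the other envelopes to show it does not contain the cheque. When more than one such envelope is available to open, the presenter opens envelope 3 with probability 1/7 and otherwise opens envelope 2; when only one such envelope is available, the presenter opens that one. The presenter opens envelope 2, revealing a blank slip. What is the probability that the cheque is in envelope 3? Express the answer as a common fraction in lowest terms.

Consider each possible location of the cheque in turn.
If it is in envelope 1 (prior 1/3): envelope 3 is available but not opened, probability 6/7; weight (1/3)·(6/7) = 2/7.
If it is in envelope 2 (prior 1/3): the presenter opened envelope 2, so this case is ruled out; weight (1/3)·0 = 0.
If it is in envelope 3 (prior 1/3): only envelope 2 is available, probability 1; weight (1/3)·1 = 1/3.
The weights sum to 13/21.
So P(the cheque in envelope 3 | the presenter opened envelope 2) = (1/3) / (13/21) = 7/13.

7/13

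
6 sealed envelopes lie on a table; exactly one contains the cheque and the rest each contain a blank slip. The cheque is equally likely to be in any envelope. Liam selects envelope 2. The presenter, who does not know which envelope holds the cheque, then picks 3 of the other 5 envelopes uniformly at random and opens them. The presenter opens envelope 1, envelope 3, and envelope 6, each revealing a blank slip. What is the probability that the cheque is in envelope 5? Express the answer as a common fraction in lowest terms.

1/3

Because the presenter chose which envelopes to open without knowing where the cheque is, the choice is independent of the prize location. Learning that none of the 3 opened envelopes holds the cheque simply rules out those 3 locations and leaves the remaining 3 envelopes still equally likely by symmetry.
So P(the cheque in envelope 5) = 1/3.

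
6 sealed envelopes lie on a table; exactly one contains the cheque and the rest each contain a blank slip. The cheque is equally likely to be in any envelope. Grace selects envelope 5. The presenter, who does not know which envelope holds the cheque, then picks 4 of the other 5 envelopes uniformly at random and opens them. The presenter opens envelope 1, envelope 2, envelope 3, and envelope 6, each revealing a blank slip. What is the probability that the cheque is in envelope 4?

1/2

Consider each possible location of the cheque in turn.
If it is in any of envelopes 1, 2, 3, and 6 (prior 1/6 each): that envelope was opened and seen not to hold the prize — ruled out; weight (1/6)·0 = 0 each.
If it is in either of envelopes 4 and 5 (prior 1/6 each): the presenter picks exactly this set with probability 1/5 regardless, and none is the prize; weight (1/6)·(1/5) = 1/30 each.
The weights sum to 1/15.
So P(the cheque in envelope 4 | the presenter opened envelope 1, envelope 2, envelope 3, and envelope 6) = (1/30) / (1/15) = 1/2.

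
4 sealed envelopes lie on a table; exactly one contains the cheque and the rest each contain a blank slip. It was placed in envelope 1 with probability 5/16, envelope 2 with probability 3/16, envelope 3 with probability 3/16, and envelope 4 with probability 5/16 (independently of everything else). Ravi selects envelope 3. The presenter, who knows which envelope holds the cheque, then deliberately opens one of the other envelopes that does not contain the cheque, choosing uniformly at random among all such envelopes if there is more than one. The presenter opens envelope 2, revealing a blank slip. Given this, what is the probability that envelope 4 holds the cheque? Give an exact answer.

Apply Bayes' rule, conditioning on where the cheque actually is.
If it is in either of envelopes 1 and 4 (prior 5/16 each): the presenter has 2 equally likely choices, so probability 1/2; weight (5/16)·(1/2) = 5/32 each.
If it is in envelope 2 (prior 3/16): the presenter opened envelope 2, so this case is ruled out; weight (3/16)·0 = 0.
If it is in envelope 3 (prior 3/16): the presenter has 3 equally likely choices, so probability 1/3; weight (3/16)·(1/3) = 1/16.
The weights sum to 3/8.
So P(the cheque in envelope 4 | the presenter opened envelope 2) = (5/32) / (3/8) = 5/12.

5/12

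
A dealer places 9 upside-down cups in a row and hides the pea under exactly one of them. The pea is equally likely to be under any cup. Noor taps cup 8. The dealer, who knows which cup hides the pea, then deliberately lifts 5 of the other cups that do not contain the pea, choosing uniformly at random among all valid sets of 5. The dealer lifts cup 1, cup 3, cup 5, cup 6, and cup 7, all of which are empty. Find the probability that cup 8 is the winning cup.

Consider each possible location of the pea in turn.
If it is under any of cups 1, 3, 5, 6, and 7 (prior 1/9 each): that cup was opened and seen not to hold the prize — ruled out; weight (1/9)·0 = 0 each.
If it is under any of cups 2, 4, and 9 (prior 1/9 each): the dealer has 21 equally likely choices, so probability 1/21; weight (1/9)·(1/21) = 1/189 each.
If it is under cup 8 (prior 1/9): the dealer has 56 equally likely choices, so probability 1/56; weight (1/9)·(1/56) = 1/504.
The weights sum to 1/56.
So P(the pea under cup 8 | the dealer opened cup 1, cup 3, cup 5, cup 6, and cup 7) = (1/504) / (1/56) = 1/9.

1/9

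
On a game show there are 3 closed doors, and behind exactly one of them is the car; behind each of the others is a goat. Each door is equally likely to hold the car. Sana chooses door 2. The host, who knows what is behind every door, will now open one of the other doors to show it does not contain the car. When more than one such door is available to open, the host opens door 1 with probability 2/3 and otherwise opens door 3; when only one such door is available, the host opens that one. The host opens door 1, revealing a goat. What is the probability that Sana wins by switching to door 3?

3/5

Condition on the true location of the car.
If it is behind door 1 (prior 1/3): the host opened door 1, so this case is ruled out; weight (1/3)·0 = 0.
If it is behind door 2 (prior 1/3): door 1 is available, opened with probability 2/3; weight (1/3)·(2/3) = 2/9.
If it is behind door 3 (prior 1/3): only door 1 is available, probability 1; weight (1/3)·1 = 1/3.
The weights sum to 5/9.
So P(the car behind door 3 | the host opened door 1) = (1/3) / (5/9) = 3/5.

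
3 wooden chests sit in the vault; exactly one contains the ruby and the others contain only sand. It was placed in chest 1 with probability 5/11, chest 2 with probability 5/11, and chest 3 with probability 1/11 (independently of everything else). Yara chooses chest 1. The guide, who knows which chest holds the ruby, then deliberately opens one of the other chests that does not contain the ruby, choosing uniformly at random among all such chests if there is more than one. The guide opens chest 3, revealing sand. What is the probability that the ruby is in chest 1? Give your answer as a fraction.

1/3

Condition on the true location of the ruby.
If it is in chest 1 (prior 5/11): the guide has 2 equally likely choices, so probability 1/2; weight (5/11)·(1/2) = 5/22.
If it is in chest 2 (prior 5/11): the guide has no choice, probability 1; weight (5/11)·1 = 5/11.
If it is in chest 3 (prior 1/11): the guide opened chest 3, so this case is ruled out; weight (1/11)·0 = 0.
The weights sum to 15/22.
So P(the ruby in chest 1 | the guide opened chest 3) = (5/22) / (15/22) = 1/3.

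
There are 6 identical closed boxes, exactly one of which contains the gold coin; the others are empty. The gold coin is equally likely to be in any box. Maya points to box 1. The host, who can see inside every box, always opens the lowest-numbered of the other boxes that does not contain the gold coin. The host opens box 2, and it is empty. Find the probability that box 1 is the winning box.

Consider each possible location of the gold coin in turn.
If it is in any of boxes 1, 3, 4, 5, and 6 (prior 1/6 each): box 2 is the lowest-numbered option available, probability 1; weight (1/6)·1 = 1/6 each.
If it is in box 2 (prior 1/6): the host opened box 2, so this case is ruled out; weight (1/6)·0 = 0.
The weights sum to 5/6.
So P(the gold coin in box 1 | the host opened box 2) = (1/6) / (5/6) = 1/5.

1/5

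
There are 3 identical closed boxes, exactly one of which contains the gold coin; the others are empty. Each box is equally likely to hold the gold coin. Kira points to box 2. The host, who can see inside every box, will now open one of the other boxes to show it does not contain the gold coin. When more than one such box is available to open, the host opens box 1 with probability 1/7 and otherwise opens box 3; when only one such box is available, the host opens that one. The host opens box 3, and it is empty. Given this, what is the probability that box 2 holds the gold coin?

Apply Bayes' rule, conditioning on where the gold coin actually is.
If it is in box 1 (prior 1/3): only box 3 is available, probability 1; weight (1/3)·1 = 1/3.
If it is in box 2 (prior 1/3): box 1 is available but not opened, probability 6/7; weight (1/3)·(6/7) = 2/7.
If it is in box 3 (prior 1/3): the host opened box 3, so this case is ruled out; weight (1/3)·0 = 0.
The weights sum to 13/21.
So P(the gold coin in box 2 | the host opened box 3) = (2/7) / (13/21) = 6/13.

6/13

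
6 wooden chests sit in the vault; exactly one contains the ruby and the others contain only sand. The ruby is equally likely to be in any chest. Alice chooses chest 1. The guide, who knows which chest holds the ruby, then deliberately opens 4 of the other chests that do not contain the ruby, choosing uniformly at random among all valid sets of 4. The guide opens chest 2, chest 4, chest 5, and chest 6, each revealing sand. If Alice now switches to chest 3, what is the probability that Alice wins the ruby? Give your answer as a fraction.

Consider each possible location of the ruby in turn.
If it is in chest 1 (prior 1/6): the guide has 5 equally likely choices, so probability 1/5; weight (1/6)·(1/5) = 1/30.
If it is in any of chests 2, 4, 5, and 6 (prior 1/6 each): that chest was opened and seen not to hold the prize — ruled out; weight (1/6)·0 = 0 each.
If it is in chest 3 (prior 1/6): the guide has no choice, probability 1; weight (1/6)·1 = 1/6.
The weights sum to 1/5.
So P(the ruby in chest 3 | the guide opened chest 2, chest 4, chest 5, and chest 6) = (1/6) / (1/5) = 5/6.

5/6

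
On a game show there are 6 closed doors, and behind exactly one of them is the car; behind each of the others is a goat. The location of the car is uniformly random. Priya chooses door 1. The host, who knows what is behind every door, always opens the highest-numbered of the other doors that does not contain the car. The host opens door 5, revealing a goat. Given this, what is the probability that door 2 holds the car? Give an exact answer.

Condition on the true location of the car.
If it is behind any of doors 1, 2, 3, and 4 (prior 1/6 each): the host would have opened door 6 instead, probability 0; weight (1/6)·0 = 0 each.
If it is behind door 5 (prior 1/6): the host opened door 5, so this case is ruled out; weight (1/6)·0 = 0.
If it is behind door 6 (prior 1/6): door 5 is the highest-numbered option available, probability 1; weight (1/6)·1 = 1/6.
The weights sum to 1/6.
So P(the car behind door 2 | the host opened door 5) = 0 / (1/6) = 0.

0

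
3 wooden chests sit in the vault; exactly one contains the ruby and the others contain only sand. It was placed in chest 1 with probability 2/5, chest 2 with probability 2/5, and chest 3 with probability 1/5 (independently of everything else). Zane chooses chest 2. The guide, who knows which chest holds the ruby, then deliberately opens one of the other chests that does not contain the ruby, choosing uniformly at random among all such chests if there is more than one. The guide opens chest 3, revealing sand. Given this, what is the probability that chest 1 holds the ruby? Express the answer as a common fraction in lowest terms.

2/3

Condition on the true location of the ruby.
If it is in chest 1 (prior 2/5): the guide has no choice, probability 1; weight (2/5)·1 = 2/5.
If it is in chest 2 (prior 2/5): the guide has 2 equally likely choices, so probability 1/2; weight (2/5)·(1/2) = 1/5.
If it is in chest 3 (prior 1/5): the guide opened chest 3, so this case is ruled out; weight (1/5)·0 = 0.
The weights sum to 3/5.
So P(the ruby in chest 1 | the guide opened chest 3) = (2/5) / (3/5) = 2/3.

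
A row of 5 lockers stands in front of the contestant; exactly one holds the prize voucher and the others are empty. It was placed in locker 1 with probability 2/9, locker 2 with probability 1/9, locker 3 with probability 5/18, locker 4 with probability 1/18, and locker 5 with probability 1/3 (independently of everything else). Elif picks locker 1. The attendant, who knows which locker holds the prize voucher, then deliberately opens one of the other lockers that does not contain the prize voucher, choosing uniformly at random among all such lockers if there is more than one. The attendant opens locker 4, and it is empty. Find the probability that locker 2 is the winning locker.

Consider each possible location of the prize voucher in turn.
If it is in locker 1 (prior 2/9): the attendant has 4 equally likely choices, so probability 1/4; weight (2/9)·(1/4) = 1/18.
If it is in locker 2 (prior 1/9): the attendant has 3 equally likely choices, so probability 1/3; weight (1/9)·(1/3) = 1/27.
If it is in locker 3 (prior 5/18): the attendant has 3 equally likely choices, so probability 1/3; weight (5/18)·(1/3) = 5/54.
If it is in locker 4 (prior 1/18): the attendant opened locker 4, so this case is ruled out; weight (1/18)·0 = 0.
If it is in locker 5 (prior 1/3): the attendant has 3 equally likely choices, so probability 1/3; weight (1/3)·(1/3) = 1/9.
The weights sum to 8/27.
So P(the prize voucher in locker 2 | the attendant opened locker 4) = (1/27) / (8/27) = 1/8.

1/8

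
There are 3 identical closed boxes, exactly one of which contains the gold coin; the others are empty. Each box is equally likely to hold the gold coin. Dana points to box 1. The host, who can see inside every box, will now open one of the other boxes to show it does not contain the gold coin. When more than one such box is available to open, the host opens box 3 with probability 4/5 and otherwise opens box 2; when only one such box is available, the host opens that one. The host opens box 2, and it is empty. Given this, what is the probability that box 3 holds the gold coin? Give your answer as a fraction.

Apply Bayes' rule, conditioning on where the gold coin actually is.
If it is in box 1 (prior 1/3): box 3 is available but not opened, probability 1/5; weight (1/3)·(1/5) = 1/15.
If it is in box 2 (prior 1/3): the host opened box 2, so this case is ruled out; weight (1/3)·0 = 0.
If it is in box 3 (prior 1/3): only box 2 is available, probability 1; weight (1/3)·1 = 1/3.
The weights sum to 2/5.
So P(the gold coin in box 3 | the host opened box 2) = (1/3) / (2/5) = 5/6.

5/6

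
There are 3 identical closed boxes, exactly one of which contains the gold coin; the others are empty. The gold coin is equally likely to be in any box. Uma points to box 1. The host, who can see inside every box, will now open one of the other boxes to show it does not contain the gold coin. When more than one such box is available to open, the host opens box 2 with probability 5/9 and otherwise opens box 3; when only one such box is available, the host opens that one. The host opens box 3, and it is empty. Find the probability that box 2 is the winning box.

Condition on the true location of the gold coin.
If it is in box 1 (prior 1/3): box 2 is available but not opened, probability 4/9; weight (1/3)·(4/9) = 4/27.
If it is in box 2 (prior 1/3): only box 3 is available, probability 1; weight (1/3)·1 = 1/3.
If it is in box 3 (prior 1/3): the host opened box 3, so this case is ruled out; weight (1/3)·0 = 0.
The weights sum to 13/27.
So P(the gold coin in box 2 | the host opened box 3) = (1/3) / (13/27) = 9/13.

9/13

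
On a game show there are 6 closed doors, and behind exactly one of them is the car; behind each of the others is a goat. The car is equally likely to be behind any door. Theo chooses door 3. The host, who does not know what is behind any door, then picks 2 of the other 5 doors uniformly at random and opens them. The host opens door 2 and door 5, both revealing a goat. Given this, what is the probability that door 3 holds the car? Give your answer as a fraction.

1/4

Apply Bayes' rule, conditioning on where the car actually is.
If it is behind any of doors 1, 3, 4, and 6 (prior 1/6 each): the host picks exactly this set with probability 1/10 regardless, and none is the prize; weight (1/6)·(1/10) = 1/60 each.
If it is behind either of doors 2 and 5 (prior 1/6 each): that door was opened and seen not to hold the prize — ruled out; weight (1/6)·0 = 0 each.
The weights sum to 1/15.
So P(the car behind door 3 | the host opened door 2 and door 5) = (1/60) / (1/15) = 1/4.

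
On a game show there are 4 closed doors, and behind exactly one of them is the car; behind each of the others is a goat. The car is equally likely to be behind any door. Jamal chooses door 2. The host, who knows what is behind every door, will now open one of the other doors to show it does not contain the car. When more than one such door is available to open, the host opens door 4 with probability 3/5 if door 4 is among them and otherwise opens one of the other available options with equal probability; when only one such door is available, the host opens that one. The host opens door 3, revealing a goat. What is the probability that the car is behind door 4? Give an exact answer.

Apply Bayes' rule, conditioning on where the car actually is.
If it is behind door 1 (prior 1/4): door 4 is available but not opened, probability 2/5; weight (1/4)·(2/5) = 1/10.
If it is behind door 2 (prior 1/4): door 4 is available but not opened; door 3 gets probability (1 − 3/5)/2 = 1/5; weight (1/4)·(1/5) = 1/20.
If it is behind door 3 (prior 1/4): the host opened door 3, so this case is ruled out; weight (1/4)·0 = 0.
If it is behind door 4 (prior 1/4): door 4 holds the prize so is unavailable; the host chooses uniformly among the 2 others, probability 1/2; weight (1/4)·(1/2) = 1/8.
The weights sum to 11/40.
So P(the car behind door 4 | the host opened door 3) = (1/8) / (11/40) = 5/11.

5/11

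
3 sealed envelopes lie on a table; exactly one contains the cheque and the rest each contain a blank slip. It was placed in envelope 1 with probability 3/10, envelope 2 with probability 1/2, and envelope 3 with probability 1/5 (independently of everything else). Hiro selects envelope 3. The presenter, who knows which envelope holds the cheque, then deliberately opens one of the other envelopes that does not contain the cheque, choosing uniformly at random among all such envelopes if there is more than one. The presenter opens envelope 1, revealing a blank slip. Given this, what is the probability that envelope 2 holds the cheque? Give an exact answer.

5/6

Consider each possible location of the cheque in turn.
If it is in envelope 1 (prior 3/10): the presenter opened envelope 1, so this case is ruled out; weight (3/10)·0 = 0.
If it is in envelope 2 (prior 1/2): the presenter has no choice, probability 1; weight (1/2)·1 = 1/2.
If it is in envelope 3 (prior 1/5): the presenter has 2 equally likely choices, so probability 1/2; weight (1/5)·(1/2) = 1/10.
The weights sum to 3/5.
So P(the cheque in envelope 2 | the presenter opened envelope 1) = (1/2) / (3/5) = 5/6.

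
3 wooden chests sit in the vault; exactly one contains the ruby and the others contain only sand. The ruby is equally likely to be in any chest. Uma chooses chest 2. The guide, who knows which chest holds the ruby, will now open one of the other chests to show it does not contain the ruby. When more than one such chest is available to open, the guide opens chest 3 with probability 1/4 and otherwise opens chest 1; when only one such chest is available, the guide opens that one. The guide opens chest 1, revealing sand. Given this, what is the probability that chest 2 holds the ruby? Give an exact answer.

Condition on the true location of the ruby.
If it is in chest 1 (prior 1/3): the guide opened chest 1, so this case is ruled out; weight (1/3)·0 = 0.
If it is in chest 2 (prior 1/3): chest 3 is available but not opened, probability 3/4; weight (1/3)·(3/4) = 1/4.
If it is in chest 3 (prior 1/3): only chest 1 is available, probability 1; weight (1/3)·1 = 1/3.
The weights sum to 7/12.
So P(the ruby in chest 2 | the guide opened chest 1) = (1/4) / (7/12) = 3/7.

3/7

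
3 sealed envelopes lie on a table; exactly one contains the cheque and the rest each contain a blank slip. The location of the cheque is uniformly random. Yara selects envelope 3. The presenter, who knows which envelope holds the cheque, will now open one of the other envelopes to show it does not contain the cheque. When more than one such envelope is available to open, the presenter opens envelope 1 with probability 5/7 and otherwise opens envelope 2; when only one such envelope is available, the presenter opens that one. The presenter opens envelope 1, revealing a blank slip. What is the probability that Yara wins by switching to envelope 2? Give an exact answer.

7/12

Condition on the true location of the cheque.
If it is in envelope 1 (prior 1/3): the presenter opened envelope 1, so this case is ruled out; weight (1/3)·0 = 0.
If it is in envelope 2 (prior 1/3): only envelope 1 is available, probability 1; weight (1/3)·1 = 1/3.
If it is in envelope 3 (prior 1/3): envelope 1 is available, opened with probability 5/7; weight (1/3)·(5/7) = 5/21.
The weights sum to 4/7.
So P(the cheque in envelope 2 | the presenter opened envelope 1) = (1/3) / (4/7) = 7/12.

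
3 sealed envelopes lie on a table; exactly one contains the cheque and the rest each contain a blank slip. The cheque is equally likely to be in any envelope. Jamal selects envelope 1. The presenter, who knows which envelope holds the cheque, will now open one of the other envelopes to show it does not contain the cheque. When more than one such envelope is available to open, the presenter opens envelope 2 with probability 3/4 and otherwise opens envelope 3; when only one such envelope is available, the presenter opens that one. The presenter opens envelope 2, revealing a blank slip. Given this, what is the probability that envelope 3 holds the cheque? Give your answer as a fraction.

4/7

Apply Bayes' rule, conditioning on where the cheque actually is.
If it is in envelope 1 (prior 1/3): envelope 2 is available, opened with probability 3/4; weight (1/3)·(3/4) = 1/4.
If it is in envelope 2 (prior 1/3): the presenter opened envelope 2, so this case is ruled out; weight (1/3)·0 = 0.
If it is in envelope 3 (prior 1/3): only envelope 2 is available, probability 1; weight (1/3)·1 = 1/3.
The weights sum to 7/12.
So P(the cheque in envelope 3 | the presenter opened envelope 2) = (1/3) / (7/12) = 4/7.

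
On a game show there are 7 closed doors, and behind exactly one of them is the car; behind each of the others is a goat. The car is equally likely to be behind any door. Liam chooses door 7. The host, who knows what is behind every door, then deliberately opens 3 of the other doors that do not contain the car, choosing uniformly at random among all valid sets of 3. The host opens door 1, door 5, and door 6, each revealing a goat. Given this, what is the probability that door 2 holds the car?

2/7

Consider each possible location of the car in turn.
If it is behind any of doors 1, 5, and 6 (prior 1/7 each): that door was opened and seen not to hold the prize — ruled out; weight (1/7)·0 = 0 each.
If it is behind any of doors 2, 3, and 4 (prior 1/7 each): the host has 10 equally likely choices, so probability 1/10; weight (1/7)·(1/10) = 1/70 each.
If it is behind door 7 (prior 1/7): the host has 20 equally likely choices, so probability 1/20; weight (1/7)·(1/20) = 1/140.
The weights sum to 1/20.
So P(the car behind door 2 | the host opened door 1, door 5, and door 6) = (1/70) / (1/20) = 2/7.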